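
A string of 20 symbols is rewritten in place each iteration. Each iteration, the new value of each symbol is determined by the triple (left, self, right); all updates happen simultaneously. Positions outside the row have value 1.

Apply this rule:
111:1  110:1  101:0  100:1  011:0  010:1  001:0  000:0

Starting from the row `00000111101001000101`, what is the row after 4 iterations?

11110000010011011010

iteration 1: 10000011101101100100
iteration 2: 11000001100100110110
iteration 3: 11100000110110010010
iteration 4: 11110000010011011010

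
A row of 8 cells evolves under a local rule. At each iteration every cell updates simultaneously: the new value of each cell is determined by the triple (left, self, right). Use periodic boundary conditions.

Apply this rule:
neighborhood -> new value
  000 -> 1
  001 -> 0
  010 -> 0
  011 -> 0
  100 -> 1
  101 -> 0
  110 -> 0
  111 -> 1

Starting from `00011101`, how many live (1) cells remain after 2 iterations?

3

iteration 1: 11001000
iteration 2: 00100110
count of 1: 3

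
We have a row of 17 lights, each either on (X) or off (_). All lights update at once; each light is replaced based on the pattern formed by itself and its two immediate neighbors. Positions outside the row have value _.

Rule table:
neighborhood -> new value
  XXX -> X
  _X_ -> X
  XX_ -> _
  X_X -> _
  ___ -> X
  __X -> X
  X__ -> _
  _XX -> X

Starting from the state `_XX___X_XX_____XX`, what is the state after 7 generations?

X_X_X__XXX__XX__X

generation 1: XX__XXX_X__XXXXX_
generation 2: X__XXX__X_XXXXX__
generation 3: X_XXX__XX_XXXX__X
generation 4: X_XX__XX__XXX__XX
generation 5: X_X__XX__XXX__XX_
generation 6: X_X_XX__XXX__XX__
generation 7: X_X_X__XXX__XX__X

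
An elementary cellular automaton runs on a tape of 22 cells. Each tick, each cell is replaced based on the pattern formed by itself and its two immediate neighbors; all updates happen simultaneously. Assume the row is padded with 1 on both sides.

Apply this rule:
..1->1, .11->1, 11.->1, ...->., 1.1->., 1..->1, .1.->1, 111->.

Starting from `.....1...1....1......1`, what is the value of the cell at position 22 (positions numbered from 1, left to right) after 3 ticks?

.

1...111.111..111....11
11.11.1.1.1111.11..11.
.1.11.1.1.1..1.111111.
position 22 holds .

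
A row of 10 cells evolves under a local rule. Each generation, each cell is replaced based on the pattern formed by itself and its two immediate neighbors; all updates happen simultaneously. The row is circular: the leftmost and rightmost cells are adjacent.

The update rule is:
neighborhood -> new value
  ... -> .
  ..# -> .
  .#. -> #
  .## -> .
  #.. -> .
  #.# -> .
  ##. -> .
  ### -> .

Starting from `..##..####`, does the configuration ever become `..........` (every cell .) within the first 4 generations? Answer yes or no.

..........
all cells are . at generation 1

yes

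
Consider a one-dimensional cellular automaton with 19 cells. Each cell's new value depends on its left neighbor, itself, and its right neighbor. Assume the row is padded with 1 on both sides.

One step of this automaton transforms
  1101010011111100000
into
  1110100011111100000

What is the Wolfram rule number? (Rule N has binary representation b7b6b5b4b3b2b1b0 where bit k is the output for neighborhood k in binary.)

position 0: 111 → 1  (bit 7 = 1)
position 1: 110 → 1  (bit 6 = 1)
position 2: 101 → 1  (bit 5 = 1)
position 6: 100 → 0  (bit 4 = 0)
position 8: 011 → 1  (bit 3 = 1)
position 3: 010 → 0  (bit 2 = 0)
position 7: 001 → 0  (bit 1 = 0)
position 15: 000 → 0  (bit 0 = 0)
bits b7..b0 = 11101000 = 232

232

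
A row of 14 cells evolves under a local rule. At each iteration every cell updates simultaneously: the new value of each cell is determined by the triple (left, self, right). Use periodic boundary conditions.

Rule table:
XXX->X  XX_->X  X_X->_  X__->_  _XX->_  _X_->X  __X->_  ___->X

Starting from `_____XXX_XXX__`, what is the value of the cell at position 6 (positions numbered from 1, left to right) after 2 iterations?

_

XXXX__XX__XX_X
XXXX___X___X__
position 6 holds _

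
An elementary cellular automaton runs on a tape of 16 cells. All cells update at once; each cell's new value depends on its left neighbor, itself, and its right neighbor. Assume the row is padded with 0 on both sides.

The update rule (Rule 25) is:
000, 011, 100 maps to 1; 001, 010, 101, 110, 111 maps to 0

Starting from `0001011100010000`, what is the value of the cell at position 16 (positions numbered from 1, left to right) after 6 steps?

step 1: 1100010011001111
step 2: 1011001010101000
step 3: 0010100000000111
step 4: 1000011111110100
step 5: 0111010000000011
step 6: 0100001111111010
position 16 holds 0

0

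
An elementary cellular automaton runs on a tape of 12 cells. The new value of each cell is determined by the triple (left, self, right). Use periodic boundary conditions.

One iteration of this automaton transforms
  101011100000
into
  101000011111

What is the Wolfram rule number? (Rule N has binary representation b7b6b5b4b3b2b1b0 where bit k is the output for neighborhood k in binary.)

position 5: 111 → 0  (bit 7 = 0)
position 6: 110 → 0  (bit 6 = 0)
position 1: 101 → 0  (bit 5 = 0)
position 7: 100 → 1  (bit 4 = 1)
position 4: 011 → 0  (bit 3 = 0)
position 0: 010 → 1  (bit 2 = 1)
position 11: 001 → 1  (bit 1 = 1)
position 8: 000 → 1  (bit 0 = 1)
bits b7..b0 = 00010111 = 23

23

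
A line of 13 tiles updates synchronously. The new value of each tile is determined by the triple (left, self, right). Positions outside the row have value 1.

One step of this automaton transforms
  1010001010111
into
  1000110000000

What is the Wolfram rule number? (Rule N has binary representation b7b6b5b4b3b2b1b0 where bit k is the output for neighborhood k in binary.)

67

position 11: 111 → 0  (bit 7 = 0)
position 0: 110 → 1  (bit 6 = 1)
position 1: 101 → 0  (bit 5 = 0)
position 3: 100 → 0  (bit 4 = 0)
position 10: 011 → 0  (bit 3 = 0)
position 2: 010 → 0  (bit 2 = 0)
position 5: 001 → 1  (bit 1 = 1)
position 4: 000 → 1  (bit 0 = 1)
bits b7..b0 = 01000011 = 67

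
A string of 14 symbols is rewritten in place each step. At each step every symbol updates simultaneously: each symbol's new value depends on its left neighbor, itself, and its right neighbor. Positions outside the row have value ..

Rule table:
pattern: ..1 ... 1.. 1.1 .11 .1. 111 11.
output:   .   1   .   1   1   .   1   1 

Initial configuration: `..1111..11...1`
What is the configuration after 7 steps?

1.1111..11.1..
.11111..111..1
.11111..111...
.11111..111.11
.11111..111111
.11111..111111  (fixed point — unchanged through step 7)

.11111..111111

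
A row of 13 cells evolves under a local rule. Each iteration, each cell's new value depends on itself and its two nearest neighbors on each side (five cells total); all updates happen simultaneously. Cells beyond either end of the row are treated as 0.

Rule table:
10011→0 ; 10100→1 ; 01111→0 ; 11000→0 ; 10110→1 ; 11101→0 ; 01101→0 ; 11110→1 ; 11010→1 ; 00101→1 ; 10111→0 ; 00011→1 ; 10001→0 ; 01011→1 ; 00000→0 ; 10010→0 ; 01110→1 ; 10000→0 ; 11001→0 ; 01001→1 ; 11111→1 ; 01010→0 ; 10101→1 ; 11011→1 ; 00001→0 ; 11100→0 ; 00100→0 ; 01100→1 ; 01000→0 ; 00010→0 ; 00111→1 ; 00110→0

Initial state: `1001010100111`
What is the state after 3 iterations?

0101101010100

iteration 1: 0101010110110
iteration 2: 0101011101110
iteration 3: 0101101010100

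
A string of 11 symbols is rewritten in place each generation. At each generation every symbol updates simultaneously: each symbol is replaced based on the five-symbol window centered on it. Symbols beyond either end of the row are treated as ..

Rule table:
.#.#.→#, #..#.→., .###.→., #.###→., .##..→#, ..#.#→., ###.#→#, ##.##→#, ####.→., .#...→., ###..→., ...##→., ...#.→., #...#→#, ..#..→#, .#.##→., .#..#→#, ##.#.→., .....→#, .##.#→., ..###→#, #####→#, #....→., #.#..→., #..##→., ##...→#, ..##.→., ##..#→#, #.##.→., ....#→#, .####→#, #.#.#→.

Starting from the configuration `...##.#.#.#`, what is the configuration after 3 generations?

generation 1: ##.....#.#.
generation 2: .##.##..#..
generation 3: ...#.##.#..

...#.##.#..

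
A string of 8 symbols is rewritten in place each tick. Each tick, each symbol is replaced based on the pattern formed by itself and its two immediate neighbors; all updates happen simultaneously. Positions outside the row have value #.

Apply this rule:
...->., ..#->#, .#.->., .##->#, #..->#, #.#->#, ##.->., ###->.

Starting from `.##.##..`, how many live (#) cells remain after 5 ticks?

##.##.##
..##.##.
###.##.#
...##.##
#.##.##.
count of #: 5

5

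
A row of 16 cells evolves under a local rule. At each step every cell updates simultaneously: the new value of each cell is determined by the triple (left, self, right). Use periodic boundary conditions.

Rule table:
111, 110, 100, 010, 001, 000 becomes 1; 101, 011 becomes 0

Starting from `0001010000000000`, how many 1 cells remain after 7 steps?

15

1111011111111111
1111001111111111
1111110111111111
1111110011111111
1111111101111111
1111111100111111
1111111111011111
count of 1: 15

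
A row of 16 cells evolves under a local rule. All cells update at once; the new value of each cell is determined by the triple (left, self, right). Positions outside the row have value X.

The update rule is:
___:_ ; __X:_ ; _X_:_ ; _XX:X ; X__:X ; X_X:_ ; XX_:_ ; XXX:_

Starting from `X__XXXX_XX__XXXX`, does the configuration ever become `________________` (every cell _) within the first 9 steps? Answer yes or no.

_X_X____X_X_X___
____X________X__
X____X________X_
_X____X_________
__X____X________
X__X____X_______
_X__X____X______
__X__X____X_____
X__X__X____X____
step 9 is X__X__X____X____, still not uniform _

no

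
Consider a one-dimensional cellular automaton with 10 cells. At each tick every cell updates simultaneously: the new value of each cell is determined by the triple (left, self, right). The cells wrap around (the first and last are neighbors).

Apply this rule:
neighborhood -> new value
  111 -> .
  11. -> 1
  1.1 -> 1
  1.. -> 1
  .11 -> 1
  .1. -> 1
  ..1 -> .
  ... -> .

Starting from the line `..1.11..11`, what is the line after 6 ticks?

11..1.111.

1.11111.11
111...111.
1.11..1.11
11111.111.
1...111.11
11..1.111.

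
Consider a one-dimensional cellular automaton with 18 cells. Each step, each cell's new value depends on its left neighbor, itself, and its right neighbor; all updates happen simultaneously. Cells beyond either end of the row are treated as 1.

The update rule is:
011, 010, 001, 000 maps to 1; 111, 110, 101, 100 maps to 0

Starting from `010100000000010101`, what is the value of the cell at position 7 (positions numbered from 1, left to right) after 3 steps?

0

010101111111110101
010101000000000101
010101011111111101
position 7 holds 0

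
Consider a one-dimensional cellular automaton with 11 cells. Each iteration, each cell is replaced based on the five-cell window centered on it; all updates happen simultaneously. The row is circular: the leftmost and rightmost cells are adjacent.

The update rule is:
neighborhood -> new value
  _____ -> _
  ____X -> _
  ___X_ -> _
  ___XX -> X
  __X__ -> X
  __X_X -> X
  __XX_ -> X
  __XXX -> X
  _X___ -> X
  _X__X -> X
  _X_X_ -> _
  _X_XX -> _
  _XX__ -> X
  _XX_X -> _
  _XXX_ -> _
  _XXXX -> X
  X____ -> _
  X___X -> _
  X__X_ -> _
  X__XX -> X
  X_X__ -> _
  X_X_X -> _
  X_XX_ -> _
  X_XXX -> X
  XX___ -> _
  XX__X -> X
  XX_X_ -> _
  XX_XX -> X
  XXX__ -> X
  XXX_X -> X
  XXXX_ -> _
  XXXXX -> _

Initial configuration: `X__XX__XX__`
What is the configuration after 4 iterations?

XXXXXXXXXX_
XX_______XX
_X______XXX
__X____XX_X

__X____XX_X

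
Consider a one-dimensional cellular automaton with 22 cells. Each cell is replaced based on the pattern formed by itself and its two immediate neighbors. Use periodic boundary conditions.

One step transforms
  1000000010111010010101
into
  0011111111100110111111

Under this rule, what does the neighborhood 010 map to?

At position 8 the neighborhood is 010; the next row has 1 there.

1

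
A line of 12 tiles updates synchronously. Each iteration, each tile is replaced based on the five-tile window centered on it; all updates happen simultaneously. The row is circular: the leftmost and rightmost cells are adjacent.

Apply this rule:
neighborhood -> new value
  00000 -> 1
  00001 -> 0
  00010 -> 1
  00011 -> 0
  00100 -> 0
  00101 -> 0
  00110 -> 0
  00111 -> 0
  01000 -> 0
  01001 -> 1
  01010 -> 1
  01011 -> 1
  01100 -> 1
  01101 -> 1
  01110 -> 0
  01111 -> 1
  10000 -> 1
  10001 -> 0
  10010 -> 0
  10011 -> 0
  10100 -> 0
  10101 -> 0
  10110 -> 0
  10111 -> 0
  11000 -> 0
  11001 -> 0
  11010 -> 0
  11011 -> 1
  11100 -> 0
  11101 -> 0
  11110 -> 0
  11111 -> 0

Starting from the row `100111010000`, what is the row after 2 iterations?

iteration 1: 010000000101
iteration 2: 100111101010

100111101010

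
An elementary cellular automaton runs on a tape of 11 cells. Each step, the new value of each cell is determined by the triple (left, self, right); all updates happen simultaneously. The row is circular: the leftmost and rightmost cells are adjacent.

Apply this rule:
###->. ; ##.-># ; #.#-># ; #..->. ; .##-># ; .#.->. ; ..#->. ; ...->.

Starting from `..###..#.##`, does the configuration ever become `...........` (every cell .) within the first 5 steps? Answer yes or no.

..#.#...###
...#....#.#
.........#.
...........
all cells are . at step 4

yes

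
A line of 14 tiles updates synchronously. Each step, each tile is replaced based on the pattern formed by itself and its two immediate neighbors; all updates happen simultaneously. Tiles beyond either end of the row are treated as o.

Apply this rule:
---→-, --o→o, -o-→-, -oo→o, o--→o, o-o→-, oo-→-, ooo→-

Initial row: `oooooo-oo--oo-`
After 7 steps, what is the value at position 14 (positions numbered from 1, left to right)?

o

step 1: -------o-ooo--
step 2: o-----o--o--oo
step 3: -o---o-oo-ooo-
step 4: --o-o--o--o---
step 5: oo---oo-oo-o-o
step 6: --o-oo--o----o
step 7: oo--o-oo-o--oo
position 14 holds o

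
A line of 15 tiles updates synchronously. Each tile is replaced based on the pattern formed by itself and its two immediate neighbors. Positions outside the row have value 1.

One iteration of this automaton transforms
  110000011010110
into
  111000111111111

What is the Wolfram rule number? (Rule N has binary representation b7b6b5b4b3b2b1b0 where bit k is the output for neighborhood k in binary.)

254

position 0: 111 → 1  (bit 7 = 1)
position 1: 110 → 1  (bit 6 = 1)
position 9: 101 → 1  (bit 5 = 1)
position 2: 100 → 1  (bit 4 = 1)
position 7: 011 → 1  (bit 3 = 1)
position 10: 010 → 1  (bit 2 = 1)
position 6: 001 → 1  (bit 1 = 1)
position 3: 000 → 0  (bit 0 = 0)
bits b7..b0 = 11111110 = 254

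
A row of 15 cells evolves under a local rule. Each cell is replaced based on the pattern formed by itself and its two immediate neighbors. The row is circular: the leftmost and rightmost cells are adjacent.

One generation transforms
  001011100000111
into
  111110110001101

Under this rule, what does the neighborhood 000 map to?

0

At position 8 the neighborhood is 000; the next row has 0 there.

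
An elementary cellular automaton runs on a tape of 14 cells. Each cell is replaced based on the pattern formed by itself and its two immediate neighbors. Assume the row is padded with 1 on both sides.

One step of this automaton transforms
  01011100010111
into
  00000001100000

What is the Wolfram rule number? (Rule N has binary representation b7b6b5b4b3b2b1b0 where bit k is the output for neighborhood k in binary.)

position 4: 111 → 0  (bit 7 = 0)
position 5: 110 → 0  (bit 6 = 0)
position 0: 101 → 0  (bit 5 = 0)
position 6: 100 → 0  (bit 4 = 0)
position 3: 011 → 0  (bit 3 = 0)
position 1: 010 → 0  (bit 2 = 0)
position 8: 001 → 1  (bit 1 = 1)
position 7: 000 → 1  (bit 0 = 1)
bits b7..b0 = 00000011 = 3

3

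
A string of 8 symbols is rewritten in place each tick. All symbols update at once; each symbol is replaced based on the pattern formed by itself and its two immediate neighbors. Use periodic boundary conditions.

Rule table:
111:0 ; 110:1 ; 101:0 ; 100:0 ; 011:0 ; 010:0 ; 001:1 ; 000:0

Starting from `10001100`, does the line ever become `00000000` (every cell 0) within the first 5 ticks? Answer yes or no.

no

00010101
00100000
01000000
10000000
00000001
tick 5 is 00000001, still not uniform 0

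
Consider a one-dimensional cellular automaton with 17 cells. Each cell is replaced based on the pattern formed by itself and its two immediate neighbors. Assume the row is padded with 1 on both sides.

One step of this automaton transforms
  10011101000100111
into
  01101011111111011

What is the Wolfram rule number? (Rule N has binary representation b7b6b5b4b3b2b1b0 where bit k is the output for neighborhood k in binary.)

183

position 4: 111 → 1  (bit 7 = 1)
position 0: 110 → 0  (bit 6 = 0)
position 6: 101 → 1  (bit 5 = 1)
position 1: 100 → 1  (bit 4 = 1)
position 3: 011 → 0  (bit 3 = 0)
position 7: 010 → 1  (bit 2 = 1)
position 2: 001 → 1  (bit 1 = 1)
position 9: 000 → 1  (bit 0 = 1)
bits b7..b0 = 10110111 = 183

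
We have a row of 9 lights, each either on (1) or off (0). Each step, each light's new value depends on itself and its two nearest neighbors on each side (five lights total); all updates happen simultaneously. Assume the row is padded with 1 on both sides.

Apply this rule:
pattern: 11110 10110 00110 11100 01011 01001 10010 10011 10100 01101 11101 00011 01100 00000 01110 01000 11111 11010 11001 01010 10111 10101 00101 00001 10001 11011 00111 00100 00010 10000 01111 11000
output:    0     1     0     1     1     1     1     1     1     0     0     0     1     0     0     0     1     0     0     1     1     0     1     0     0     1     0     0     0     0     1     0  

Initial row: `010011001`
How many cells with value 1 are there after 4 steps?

011101010
110000101
010000111
010000011
count of 1: 3

3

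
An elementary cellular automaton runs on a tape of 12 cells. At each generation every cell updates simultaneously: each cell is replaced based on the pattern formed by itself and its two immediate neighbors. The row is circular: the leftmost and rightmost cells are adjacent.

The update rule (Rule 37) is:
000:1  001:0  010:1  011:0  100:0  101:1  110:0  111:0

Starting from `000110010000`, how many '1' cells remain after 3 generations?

generation 1: 110000010111
generation 2: 000111011000
generation 3: 110000100011
count of 1: 5

5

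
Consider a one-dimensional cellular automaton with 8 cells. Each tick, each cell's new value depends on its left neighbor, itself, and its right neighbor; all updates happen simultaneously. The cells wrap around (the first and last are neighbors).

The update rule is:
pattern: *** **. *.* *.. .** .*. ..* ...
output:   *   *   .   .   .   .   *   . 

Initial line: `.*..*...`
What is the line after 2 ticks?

*..*....
..*....*

..*....*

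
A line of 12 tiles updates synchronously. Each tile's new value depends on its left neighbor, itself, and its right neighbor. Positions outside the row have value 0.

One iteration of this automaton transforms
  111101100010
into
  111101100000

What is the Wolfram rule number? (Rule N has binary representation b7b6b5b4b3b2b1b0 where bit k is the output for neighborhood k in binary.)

position 1: 111 → 1  (bit 7 = 1)
position 3: 110 → 1  (bit 6 = 1)
position 4: 101 → 0  (bit 5 = 0)
position 7: 100 → 0  (bit 4 = 0)
position 0: 011 → 1  (bit 3 = 1)
position 10: 010 → 0  (bit 2 = 0)
position 9: 001 → 0  (bit 1 = 0)
position 8: 000 → 0  (bit 0 = 0)
bits b7..b0 = 11001000 = 200

200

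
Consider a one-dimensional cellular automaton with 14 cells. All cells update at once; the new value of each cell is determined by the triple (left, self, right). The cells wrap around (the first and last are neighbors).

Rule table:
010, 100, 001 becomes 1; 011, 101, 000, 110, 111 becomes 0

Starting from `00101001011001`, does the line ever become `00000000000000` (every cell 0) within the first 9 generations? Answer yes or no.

generation 1: 11101111000111
generation 2: 00000000101000
generation 3: 00000001101100
generation 4: 00000010000010
generation 5: 00000111000111
generation 6: 10001000101000
generation 7: 11011101101101
generation 8: 00000000000000
all cells are 0 at generation 8

yes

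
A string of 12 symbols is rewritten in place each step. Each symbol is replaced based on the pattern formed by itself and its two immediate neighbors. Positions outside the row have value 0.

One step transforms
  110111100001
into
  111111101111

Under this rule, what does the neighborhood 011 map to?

At position 0 the neighborhood is 011; the next row has 1 there.

1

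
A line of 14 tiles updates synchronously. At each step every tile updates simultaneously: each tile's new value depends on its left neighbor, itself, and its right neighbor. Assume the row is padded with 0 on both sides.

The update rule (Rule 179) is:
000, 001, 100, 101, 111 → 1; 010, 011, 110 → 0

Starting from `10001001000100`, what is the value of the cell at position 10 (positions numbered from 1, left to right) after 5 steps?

step 1: 01110110111011
step 2: 10101001010100
step 3: 01010110101011
step 4: 10101001010100  (repeats step 2; period 2)
step 5: 01010110101011
position 10 holds 0

0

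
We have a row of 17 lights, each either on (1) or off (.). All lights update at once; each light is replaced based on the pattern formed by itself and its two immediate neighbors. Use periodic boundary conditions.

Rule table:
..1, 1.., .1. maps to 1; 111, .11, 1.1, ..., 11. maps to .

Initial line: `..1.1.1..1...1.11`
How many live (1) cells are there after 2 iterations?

iteration 1: 111.1.11111.11...
iteration 2: ....1.........1.1
count of 1: 3

3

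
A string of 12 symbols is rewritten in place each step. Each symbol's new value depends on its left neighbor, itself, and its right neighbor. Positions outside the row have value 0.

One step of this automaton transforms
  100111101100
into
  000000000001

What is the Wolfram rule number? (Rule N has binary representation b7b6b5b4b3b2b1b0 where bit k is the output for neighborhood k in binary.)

1

position 4: 111 → 0  (bit 7 = 0)
position 6: 110 → 0  (bit 6 = 0)
position 7: 101 → 0  (bit 5 = 0)
position 1: 100 → 0  (bit 4 = 0)
position 3: 011 → 0  (bit 3 = 0)
position 0: 010 → 0  (bit 2 = 0)
position 2: 001 → 0  (bit 1 = 0)
position 11: 000 → 1  (bit 0 = 1)
bits b7..b0 = 00000001 = 1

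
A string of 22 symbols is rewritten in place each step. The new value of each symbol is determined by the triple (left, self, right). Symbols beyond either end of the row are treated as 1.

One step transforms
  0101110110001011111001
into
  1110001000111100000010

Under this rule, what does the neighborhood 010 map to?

At position 1 the neighborhood is 010; the next row has 1 there.

1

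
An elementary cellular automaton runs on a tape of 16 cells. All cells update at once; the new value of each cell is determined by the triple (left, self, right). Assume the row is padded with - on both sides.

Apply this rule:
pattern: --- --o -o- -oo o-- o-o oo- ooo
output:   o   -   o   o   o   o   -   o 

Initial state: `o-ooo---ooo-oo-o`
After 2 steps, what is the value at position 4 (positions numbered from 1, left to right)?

step 1: oooo-oo-oo-oo-oo
step 2: ooo-oo-oo-oo-oo-
position 4 holds -

-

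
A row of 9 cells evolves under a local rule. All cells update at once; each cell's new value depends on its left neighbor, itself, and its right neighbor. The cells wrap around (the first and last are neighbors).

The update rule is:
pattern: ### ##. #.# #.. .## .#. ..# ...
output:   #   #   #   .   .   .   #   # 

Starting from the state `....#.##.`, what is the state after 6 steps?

step 1: ####.#.#.
step 2: .####.#.#
step 3: #.####.#.
step 4: .#.####.#
step 5: #.#.####.
step 6: .#.#.####

.#.#.####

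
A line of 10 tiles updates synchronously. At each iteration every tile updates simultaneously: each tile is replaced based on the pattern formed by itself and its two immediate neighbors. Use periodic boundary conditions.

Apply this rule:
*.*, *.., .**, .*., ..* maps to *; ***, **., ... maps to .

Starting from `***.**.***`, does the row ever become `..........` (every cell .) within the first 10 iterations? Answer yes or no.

...**.**..
..**.**.*.
.**.**.***
**.**.**..
*.**.**.**
.**.**.**.
**.**.**.*
..**.**.**
***.**.**.
*..**.**.*
iteration 10 is *..**.**.*, still not uniform .

no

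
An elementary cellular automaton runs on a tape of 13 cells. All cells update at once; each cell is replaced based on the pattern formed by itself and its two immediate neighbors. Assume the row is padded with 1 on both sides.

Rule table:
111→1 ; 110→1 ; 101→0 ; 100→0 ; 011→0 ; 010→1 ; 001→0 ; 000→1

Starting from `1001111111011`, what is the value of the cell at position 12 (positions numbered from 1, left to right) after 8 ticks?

1

tick 1: 1000111111001
tick 2: 1010011111000
tick 3: 1010001111010
tick 4: 1010100111010
tick 5: 1010100011010
tick 6: 1010101001010
tick 7: 1010101001010  (fixed point — unchanged through tick 8)
position 12 holds 1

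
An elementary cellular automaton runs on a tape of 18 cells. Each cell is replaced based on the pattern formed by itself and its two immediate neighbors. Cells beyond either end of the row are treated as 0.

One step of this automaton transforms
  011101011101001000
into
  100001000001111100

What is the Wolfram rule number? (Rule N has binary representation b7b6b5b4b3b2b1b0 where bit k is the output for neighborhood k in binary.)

22

position 2: 111 → 0  (bit 7 = 0)
position 3: 110 → 0  (bit 6 = 0)
position 4: 101 → 0  (bit 5 = 0)
position 12: 100 → 1  (bit 4 = 1)
position 1: 011 → 0  (bit 3 = 0)
position 5: 010 → 1  (bit 2 = 1)
position 0: 001 → 1  (bit 1 = 1)
position 16: 000 → 0  (bit 0 = 0)
bits b7..b0 = 00010110 = 22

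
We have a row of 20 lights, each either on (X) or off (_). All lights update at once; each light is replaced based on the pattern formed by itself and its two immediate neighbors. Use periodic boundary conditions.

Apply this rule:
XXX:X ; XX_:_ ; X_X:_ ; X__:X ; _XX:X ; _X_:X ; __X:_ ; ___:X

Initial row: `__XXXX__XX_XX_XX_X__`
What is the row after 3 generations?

generation 1: X_XXX_X_X__X__X__XXX
generation 2: __XX__X_XX_XX_XX_XXX
generation 3: X_X_X_X_X__X__X__XX_

X_X_X_X_X__X__X__XX_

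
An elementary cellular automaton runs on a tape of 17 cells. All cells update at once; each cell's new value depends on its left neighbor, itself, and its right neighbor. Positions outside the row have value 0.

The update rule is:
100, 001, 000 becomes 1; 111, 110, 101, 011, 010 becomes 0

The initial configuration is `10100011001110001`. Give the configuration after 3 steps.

00011100110001110
11100011001110001
00011100110001110

00011100110001110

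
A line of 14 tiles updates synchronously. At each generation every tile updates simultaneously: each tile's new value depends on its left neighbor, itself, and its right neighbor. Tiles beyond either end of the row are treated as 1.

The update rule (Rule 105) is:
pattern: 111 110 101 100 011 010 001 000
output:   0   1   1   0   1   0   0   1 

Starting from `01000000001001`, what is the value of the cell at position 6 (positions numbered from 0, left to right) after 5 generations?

1

10011111100001
10010000101101
10000110011111
10110110010000
11111110000110
position 6 holds 1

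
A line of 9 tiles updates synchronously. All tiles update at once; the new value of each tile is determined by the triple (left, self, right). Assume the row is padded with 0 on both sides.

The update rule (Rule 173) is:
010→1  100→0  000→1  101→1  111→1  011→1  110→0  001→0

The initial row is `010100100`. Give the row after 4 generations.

011100101
011000111
010010110
010011100

010011100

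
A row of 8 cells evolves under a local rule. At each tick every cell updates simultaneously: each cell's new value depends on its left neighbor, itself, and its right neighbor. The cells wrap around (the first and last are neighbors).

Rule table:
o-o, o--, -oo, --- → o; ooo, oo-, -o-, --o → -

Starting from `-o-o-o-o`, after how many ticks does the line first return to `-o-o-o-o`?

2

o-o-o-o-
-o-o-o-o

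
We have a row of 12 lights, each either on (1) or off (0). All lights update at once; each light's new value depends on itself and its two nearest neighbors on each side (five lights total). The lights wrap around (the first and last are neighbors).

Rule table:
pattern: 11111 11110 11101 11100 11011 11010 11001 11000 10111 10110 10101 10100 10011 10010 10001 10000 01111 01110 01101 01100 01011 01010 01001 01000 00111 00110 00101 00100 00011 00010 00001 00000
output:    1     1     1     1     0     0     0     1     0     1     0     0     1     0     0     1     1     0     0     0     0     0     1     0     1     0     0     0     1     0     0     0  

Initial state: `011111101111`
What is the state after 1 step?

001111100111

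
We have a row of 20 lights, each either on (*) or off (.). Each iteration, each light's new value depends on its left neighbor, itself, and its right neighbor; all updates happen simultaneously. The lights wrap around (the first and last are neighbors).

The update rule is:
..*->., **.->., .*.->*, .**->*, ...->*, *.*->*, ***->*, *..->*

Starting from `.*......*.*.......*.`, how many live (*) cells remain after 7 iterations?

17

.******.*********.**
******.*********.**.
*****.*********.**.*
****.*********.**.**
***.*********.**.***
**.*********.**.****
*.*********.**.*****
count of *: 17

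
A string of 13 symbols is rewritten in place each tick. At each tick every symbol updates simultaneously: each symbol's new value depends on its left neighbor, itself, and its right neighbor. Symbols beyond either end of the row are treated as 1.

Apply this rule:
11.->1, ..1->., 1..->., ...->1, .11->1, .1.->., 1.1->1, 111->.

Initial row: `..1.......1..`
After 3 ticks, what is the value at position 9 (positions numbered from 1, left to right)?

.

tick 1: ....11111....
tick 2: .11.1...1.11.
tick 3: 1111..1..1111
position 9 holds .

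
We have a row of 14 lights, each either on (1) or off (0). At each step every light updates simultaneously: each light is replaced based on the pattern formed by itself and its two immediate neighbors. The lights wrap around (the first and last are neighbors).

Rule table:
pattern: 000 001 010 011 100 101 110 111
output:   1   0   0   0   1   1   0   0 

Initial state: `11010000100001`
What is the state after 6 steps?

01000100001110

00101110011100
10010001000011
01001100111000
00100010000111
10011001110000
01000100001110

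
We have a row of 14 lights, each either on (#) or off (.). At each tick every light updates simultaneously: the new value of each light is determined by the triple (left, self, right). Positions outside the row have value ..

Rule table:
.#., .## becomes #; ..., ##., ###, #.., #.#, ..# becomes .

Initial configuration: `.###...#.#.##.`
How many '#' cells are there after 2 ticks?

4

.#.....#.#.#..
.#.....#.#.#..
count of #: 4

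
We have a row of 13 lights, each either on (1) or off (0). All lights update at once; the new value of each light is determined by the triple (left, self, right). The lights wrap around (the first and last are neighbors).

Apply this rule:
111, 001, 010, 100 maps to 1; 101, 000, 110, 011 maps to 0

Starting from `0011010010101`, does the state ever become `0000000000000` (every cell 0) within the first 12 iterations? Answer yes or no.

1100011110101
1010101100100
1010100011111
0010110101111
1110000100110
0101001111000
1101110110100
0000100000111
1001110001010
1110101011010
0100101000010
1111101100111
iteration 12 is 1111101100111, still not uniform 0

no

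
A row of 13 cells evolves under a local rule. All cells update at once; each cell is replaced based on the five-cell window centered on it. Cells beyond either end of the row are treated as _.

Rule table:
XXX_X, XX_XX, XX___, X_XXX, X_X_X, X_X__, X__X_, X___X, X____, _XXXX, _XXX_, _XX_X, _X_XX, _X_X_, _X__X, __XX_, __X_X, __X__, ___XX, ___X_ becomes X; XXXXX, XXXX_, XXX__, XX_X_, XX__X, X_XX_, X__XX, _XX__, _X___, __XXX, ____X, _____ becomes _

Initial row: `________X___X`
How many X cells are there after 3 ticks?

_______XX_XXX
______XXXXXX_
_____X_X____X
count of X: 3

3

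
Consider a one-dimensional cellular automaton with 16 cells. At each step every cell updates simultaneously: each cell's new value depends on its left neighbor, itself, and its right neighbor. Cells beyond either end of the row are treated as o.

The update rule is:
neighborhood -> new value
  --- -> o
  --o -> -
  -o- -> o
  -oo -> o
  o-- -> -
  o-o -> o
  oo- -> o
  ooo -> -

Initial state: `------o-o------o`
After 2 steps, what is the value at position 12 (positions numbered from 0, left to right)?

-

-oooo-ooo-oooo-o
oo--ooo-ooo--ooo
position 12 holds -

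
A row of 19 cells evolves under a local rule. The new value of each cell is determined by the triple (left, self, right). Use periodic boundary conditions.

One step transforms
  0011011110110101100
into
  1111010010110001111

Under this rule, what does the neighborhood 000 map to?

At position 0 the neighborhood is 000; the next row has 1 there.

1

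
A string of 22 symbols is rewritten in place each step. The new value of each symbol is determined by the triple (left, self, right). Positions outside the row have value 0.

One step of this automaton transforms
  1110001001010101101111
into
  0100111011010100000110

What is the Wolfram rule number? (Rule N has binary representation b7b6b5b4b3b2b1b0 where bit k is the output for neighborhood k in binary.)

135

position 1: 111 → 1  (bit 7 = 1)
position 2: 110 → 0  (bit 6 = 0)
position 10: 101 → 0  (bit 5 = 0)
position 3: 100 → 0  (bit 4 = 0)
position 0: 011 → 0  (bit 3 = 0)
position 6: 010 → 1  (bit 2 = 1)
position 5: 001 → 1  (bit 1 = 1)
position 4: 000 → 1  (bit 0 = 1)
bits b7..b0 = 10000111 = 135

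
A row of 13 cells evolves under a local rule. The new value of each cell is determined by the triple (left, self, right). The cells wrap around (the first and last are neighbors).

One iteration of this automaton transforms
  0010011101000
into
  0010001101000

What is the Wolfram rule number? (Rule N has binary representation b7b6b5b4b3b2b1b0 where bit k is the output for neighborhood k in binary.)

position 6: 111 → 1  (bit 7 = 1)
position 7: 110 → 1  (bit 6 = 1)
position 8: 101 → 0  (bit 5 = 0)
position 3: 100 → 0  (bit 4 = 0)
position 5: 011 → 0  (bit 3 = 0)
position 2: 010 → 1  (bit 2 = 1)
position 1: 001 → 0  (bit 1 = 0)
position 0: 000 → 0  (bit 0 = 0)
bits b7..b0 = 11000100 = 196

196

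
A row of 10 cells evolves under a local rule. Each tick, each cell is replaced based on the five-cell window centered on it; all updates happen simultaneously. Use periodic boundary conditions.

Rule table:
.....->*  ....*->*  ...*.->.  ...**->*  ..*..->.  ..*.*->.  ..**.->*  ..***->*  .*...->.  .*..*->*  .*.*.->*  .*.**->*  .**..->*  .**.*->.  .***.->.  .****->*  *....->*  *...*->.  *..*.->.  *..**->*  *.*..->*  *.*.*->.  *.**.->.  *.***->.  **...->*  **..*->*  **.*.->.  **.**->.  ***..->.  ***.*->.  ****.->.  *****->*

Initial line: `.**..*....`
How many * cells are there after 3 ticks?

5

****...***
**..*.****
..*..*.***
count of *: 5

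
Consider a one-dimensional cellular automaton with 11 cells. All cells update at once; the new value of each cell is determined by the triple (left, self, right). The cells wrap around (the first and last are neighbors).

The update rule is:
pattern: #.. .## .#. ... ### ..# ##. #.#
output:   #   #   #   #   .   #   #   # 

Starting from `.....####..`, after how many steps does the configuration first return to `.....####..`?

2

step 1: ######..###
step 2: .....####..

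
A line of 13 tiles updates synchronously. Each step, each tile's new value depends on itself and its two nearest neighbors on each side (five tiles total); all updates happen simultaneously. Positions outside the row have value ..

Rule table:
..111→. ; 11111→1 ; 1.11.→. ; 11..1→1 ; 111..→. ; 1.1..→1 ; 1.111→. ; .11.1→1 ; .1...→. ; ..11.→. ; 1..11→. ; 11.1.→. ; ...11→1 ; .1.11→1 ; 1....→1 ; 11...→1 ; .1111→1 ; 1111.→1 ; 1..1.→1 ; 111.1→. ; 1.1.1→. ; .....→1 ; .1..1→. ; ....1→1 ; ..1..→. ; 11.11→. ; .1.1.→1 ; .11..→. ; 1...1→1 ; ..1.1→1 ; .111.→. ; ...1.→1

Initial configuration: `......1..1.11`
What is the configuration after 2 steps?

.1111.1....11

step 1: 111111..111..
step 2: .1111.1....11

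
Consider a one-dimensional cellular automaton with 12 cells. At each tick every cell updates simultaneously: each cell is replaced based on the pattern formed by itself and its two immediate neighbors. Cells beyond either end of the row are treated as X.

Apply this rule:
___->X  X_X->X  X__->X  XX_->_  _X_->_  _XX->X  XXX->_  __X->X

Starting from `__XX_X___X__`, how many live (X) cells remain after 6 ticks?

5

tick 1: XXX_X_XXX_XX
tick 2: ___X_XX__XX_
tick 3: XXX_XX_XXX_X
tick 4: ___XX_XX__XX
tick 5: XXXX_XX_XXX_
tick 6: ____XX_XX__X
count of X: 5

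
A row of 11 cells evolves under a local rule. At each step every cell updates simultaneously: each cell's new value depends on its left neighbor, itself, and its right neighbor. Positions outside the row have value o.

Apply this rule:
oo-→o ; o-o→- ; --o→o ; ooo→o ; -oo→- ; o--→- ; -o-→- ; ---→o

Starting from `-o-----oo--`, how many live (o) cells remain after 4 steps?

---oooo-o-o
-oo-ooo----
--o--oo-ooo
-o--o-o--oo
count of o: 5

5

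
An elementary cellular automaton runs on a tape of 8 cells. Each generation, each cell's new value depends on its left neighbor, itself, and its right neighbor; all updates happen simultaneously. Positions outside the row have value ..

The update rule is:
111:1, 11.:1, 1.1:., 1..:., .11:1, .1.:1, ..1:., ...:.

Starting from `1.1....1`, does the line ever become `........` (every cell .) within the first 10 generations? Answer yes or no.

1.1....1  (fixed point — unchanged through generation 10)
generation 10 is 1.1....1, still not uniform .

no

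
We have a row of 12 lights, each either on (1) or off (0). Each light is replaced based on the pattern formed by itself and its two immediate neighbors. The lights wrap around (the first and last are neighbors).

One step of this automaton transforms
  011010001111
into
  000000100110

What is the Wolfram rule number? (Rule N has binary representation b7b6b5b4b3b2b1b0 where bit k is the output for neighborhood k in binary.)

129

position 9: 111 → 1  (bit 7 = 1)
position 2: 110 → 0  (bit 6 = 0)
position 0: 101 → 0  (bit 5 = 0)
position 5: 100 → 0  (bit 4 = 0)
position 1: 011 → 0  (bit 3 = 0)
position 4: 010 → 0  (bit 2 = 0)
position 7: 001 → 0  (bit 1 = 0)
position 6: 000 → 1  (bit 0 = 1)
bits b7..b0 = 10000001 = 129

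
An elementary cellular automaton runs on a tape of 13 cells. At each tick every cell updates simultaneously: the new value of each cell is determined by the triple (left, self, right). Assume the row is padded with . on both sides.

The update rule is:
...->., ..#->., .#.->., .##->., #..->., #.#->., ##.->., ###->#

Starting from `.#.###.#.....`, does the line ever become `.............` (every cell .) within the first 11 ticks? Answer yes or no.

yes

....#........
.............
all cells are . at tick 2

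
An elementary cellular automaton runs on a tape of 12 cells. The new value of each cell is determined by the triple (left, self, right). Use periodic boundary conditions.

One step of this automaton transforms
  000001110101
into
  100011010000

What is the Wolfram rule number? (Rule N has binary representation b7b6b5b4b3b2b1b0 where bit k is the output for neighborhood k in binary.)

90

position 6: 111 → 0  (bit 7 = 0)
position 7: 110 → 1  (bit 6 = 1)
position 8: 101 → 0  (bit 5 = 0)
position 0: 100 → 1  (bit 4 = 1)
position 5: 011 → 1  (bit 3 = 1)
position 9: 010 → 0  (bit 2 = 0)
position 4: 001 → 1  (bit 1 = 1)
position 1: 000 → 0  (bit 0 = 0)
bits b7..b0 = 01011010 = 90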